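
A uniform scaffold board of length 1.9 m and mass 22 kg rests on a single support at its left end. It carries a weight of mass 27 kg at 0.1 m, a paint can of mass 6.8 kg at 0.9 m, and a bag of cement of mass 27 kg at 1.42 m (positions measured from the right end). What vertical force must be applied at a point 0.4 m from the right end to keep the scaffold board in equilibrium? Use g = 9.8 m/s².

Taking torques about the left end:
Beam weight: 22 × 9.8 = 215.6 N down at 0.95 m → arm 0.95 m, τ = 215.6 × 0.95 = 204.8 N·m clockwise.
Weight: 27 × 9.8 = 264.6 N down at 0.1 m → arm 1.8 m, τ = 264.6 × 1.8 = 476.3 N·m clockwise.
Paint can: 6.8 × 9.8 = 66.64 N down at 0.9 m → arm 1 m, τ = 66.64 × 1 = 66.64 N·m clockwise.
Bag of cement: 27 × 9.8 = 264.6 N down at 1.42 m → arm 0.48 m, τ = 264.6 × 0.48 = 127 N·m clockwise.
Net moment of the loads = 874.7 N·m clockwise.
The upward force F acts at a point 0.4 m from the right end, arm 1.5 m, giving F × 1.5 counterclockwise.
Setting net torque to zero: F × 1.5 = 874.7 → F = 874.7 / 1.5 = 583 N.

F ≈ 583 N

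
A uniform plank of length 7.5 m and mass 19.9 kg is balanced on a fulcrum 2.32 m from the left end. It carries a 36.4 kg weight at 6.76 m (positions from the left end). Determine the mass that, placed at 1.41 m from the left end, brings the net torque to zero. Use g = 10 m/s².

Choose the fulcrum (at 2.32 m from the left end) as the axis so the support reaction has zero arm there.
Beam weight: 19.9 × 10 = 199 N down at 3.75 m → arm 1.43 m, τ = 199 × 1.43 = 284.6 N·m clockwise.
Weight: 36.4 × 10 = 364 N down at 6.76 m → arm 4.44 m, τ = 364 × 4.44 = 1616 N·m clockwise.
Net moment of known loads = 1901 N·m clockwise.
An unknown mass m at 1.41 m has arm 0.91 m; its moment is m·g·0.91 counterclockwise.
Στ = 0 ⇒ m × 10 × 0.91 = 1901 ⇒ m = 1901 / (10 × 0.91) = 209 kg.

m ≈ 209 kg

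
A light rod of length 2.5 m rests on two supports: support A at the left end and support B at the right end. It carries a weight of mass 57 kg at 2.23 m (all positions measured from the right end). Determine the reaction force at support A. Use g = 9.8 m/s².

R_A ≈ 498 N

About support B:
Weight: 57 × 9.8 = 558.6 N down at 2.23 m → arm 2.23 m, τ = 558.6 × 2.23 = 1246 N·m counterclockwise.
Net load moment about support B = 1246 N·m counterclockwise.
Reaction R at support A is upward at 2.5 m, arm 2.5 m → moment R × 2.5 clockwise.
Στ = 0 ⇒ R × 2.5 = 1246 ⇒ R = 498 N.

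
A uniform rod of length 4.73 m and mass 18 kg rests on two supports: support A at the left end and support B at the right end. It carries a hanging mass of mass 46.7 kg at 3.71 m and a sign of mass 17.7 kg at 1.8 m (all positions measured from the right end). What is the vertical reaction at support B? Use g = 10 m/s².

Take moments about support A.
Beam weight: 18 × 10 = 180 N down at 2.365 m → arm 2.365 m, τ = 180 × 2.365 = 425.7 N·m clockwise.
Hanging mass: 46.7 × 10 = 467 N down at 3.71 m → arm 1.02 m, τ = 467 × 1.02 = 476.3 N·m clockwise.
Sign: 17.7 × 10 = 177 N down at 1.8 m → arm 2.93 m, τ = 177 × 2.93 = 518.6 N·m clockwise.
Net load moment about support A = 1421 N·m clockwise.
Reaction R at support B is upward at 0 m, arm 4.73 m → moment R × 4.73 counterclockwise.
Στ = 0 ⇒ R × 4.73 = 1421 ⇒ R = 300 N.

R_B ≈ 300 N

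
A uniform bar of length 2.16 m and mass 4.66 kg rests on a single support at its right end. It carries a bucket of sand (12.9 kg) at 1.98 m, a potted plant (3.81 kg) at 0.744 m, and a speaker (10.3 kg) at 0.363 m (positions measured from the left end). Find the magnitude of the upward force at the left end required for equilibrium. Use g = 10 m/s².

F ≈ 145 N

Sum moments about the right end (the unknown pivot reaction has zero arm there).
Beam weight: 4.66 × 10 = 46.6 N down at 1.08 m → arm 1.08 m, τ = 46.6 × 1.08 = 50.33 N·m counterclockwise.
Bucket of sand: 12.9 × 10 = 129 N down at 1.98 m → arm 0.18 m, τ = 129 × 0.18 = 23.22 N·m counterclockwise.
Potted plant: 3.81 × 10 = 38.1 N down at 0.744 m → arm 1.416 m, τ = 38.1 × 1.416 = 53.95 N·m counterclockwise.
Speaker: 10.3 × 10 = 103 N down at 0.363 m → arm 1.797 m, τ = 103 × 1.797 = 185.1 N·m counterclockwise.
Net moment of the loads = 312.6 N·m counterclockwise.
The upward force F acts at the left end, arm 2.16 m, giving F × 2.16 clockwise.
For rotational equilibrium, F × 2.16 = 312.6, so F = 312.6 / 2.16 = 145 N.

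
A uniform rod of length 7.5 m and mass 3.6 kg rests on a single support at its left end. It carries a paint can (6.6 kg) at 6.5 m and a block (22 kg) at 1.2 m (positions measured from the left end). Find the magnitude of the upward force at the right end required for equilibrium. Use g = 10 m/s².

About the left end:
Beam weight: 3.6 × 10 = 36 N down at 3.75 m → arm 3.75 m, τ = 36 × 3.75 = 135 N·m clockwise.
Paint can: 6.6 × 10 = 66 N down at 6.5 m → arm 6.5 m, τ = 66 × 6.5 = 429 N·m clockwise.
Block: 22 × 10 = 220 N down at 1.2 m → arm 1.2 m, τ = 220 × 1.2 = 264 N·m clockwise.
Net moment of the loads = 828 N·m clockwise.
The upward force F acts at the right end, arm 7.5 m, giving F × 7.5 counterclockwise.
For rotational equilibrium, F × 7.5 = 828, so F = 828 / 7.5 = 110 N.

F ≈ 110 N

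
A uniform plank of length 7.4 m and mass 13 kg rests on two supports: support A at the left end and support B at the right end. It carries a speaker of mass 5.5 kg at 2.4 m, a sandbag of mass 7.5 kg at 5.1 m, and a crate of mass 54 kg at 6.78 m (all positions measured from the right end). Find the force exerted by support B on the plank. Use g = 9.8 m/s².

About support A:
Beam weight: 13 × 9.8 = 127.4 N down at 3.7 m → arm 3.7 m, τ = 127.4 × 3.7 = 471.4 N·m clockwise.
Speaker: 5.5 × 9.8 = 53.9 N down at 2.4 m → arm 5 m, τ = 53.9 × 5 = 269.5 N·m clockwise.
Sandbag: 7.5 × 9.8 = 73.5 N down at 5.1 m → arm 2.3 m, τ = 73.5 × 2.3 = 169 N·m clockwise.
Crate: 54 × 9.8 = 529.2 N down at 6.78 m → arm 0.62 m, τ = 529.2 × 0.62 = 328.1 N·m clockwise.
Net load moment about support A = 1238 N·m clockwise.
Reaction R at support B is upward at 0 m, arm 7.4 m → moment R × 7.4 counterclockwise.
Balancing moments: R × 7.4 = 1238, giving R = 167 N.

R_B ≈ 167 N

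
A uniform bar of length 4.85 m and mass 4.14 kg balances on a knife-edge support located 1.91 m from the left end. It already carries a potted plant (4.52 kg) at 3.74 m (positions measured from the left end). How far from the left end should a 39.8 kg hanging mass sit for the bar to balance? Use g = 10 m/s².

x ≈ 1.65 m from the left end

Take moments about the knife-edge support (at 1.91 m from the left end).
Beam weight: 4.14 × 10 = 41.4 N down at 2.425 m → arm 0.515 m, τ = 41.4 × 0.515 = 21.32 N·m clockwise.
Potted plant: 4.52 × 10 = 45.2 N down at 3.74 m → arm 1.83 m, τ = 45.2 × 1.83 = 82.72 N·m clockwise.
Net moment of existing loads = 104 N·m clockwise.
The hanging mass weighs 39.8 × 10 = 398 N and must supply an equal counterclockwise moment, so its lever arm about the knife-edge support is 104 / 398 = 0.261 m.
That puts it at 1.91 − 0.261 = 1.65 m from the left end.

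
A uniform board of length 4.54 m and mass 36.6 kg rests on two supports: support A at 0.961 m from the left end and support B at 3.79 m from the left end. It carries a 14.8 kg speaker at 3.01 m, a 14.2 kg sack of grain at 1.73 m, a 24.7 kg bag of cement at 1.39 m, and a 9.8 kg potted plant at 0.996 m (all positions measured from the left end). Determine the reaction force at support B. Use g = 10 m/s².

Sum moments about support A (its reaction then has zero moment arm).
Beam weight: 36.6 × 10 = 366 N down at 2.27 m → arm 1.309 m, τ = 366 × 1.309 = 479.1 N·m clockwise.
Speaker: 14.8 × 10 = 148 N down at 3.01 m → arm 2.049 m, τ = 148 × 2.049 = 303.3 N·m clockwise.
Sack of grain: 14.2 × 10 = 142 N down at 1.73 m → arm 0.769 m, τ = 142 × 0.769 = 109.2 N·m clockwise.
Bag of cement: 24.7 × 10 = 247 N down at 1.39 m → arm 0.429 m, τ = 247 × 0.429 = 106 N·m clockwise.
Potted plant: 9.8 × 10 = 98 N down at 0.996 m → arm 0.035 m, τ = 98 × 0.035 = 3.43 N·m clockwise.
Net load moment about support A = 1001 N·m clockwise.
Reaction R at support B is upward at 3.79 m, arm 2.829 m → moment R × 2.829 counterclockwise.
Balancing moments: R × 2.829 = 1001, giving R = 354 N.

R_B ≈ 354 N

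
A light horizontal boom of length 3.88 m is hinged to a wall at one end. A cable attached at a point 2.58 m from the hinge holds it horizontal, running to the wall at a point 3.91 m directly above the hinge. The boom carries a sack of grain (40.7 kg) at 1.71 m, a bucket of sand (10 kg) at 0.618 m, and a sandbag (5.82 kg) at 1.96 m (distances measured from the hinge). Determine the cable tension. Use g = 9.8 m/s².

Take moments about the hinge.
Sack of grain: 40.7 × 9.8 = 398.9 N down at 1.71 m → arm 1.71 m, τ = 398.9 × 1.71 = 682.1 N·m clockwise.
Bucket of sand: 10 × 9.8 = 98 N down at 0.618 m → arm 0.618 m, τ = 98 × 0.618 = 60.56 N·m clockwise.
Sandbag: 5.82 × 9.8 = 57.04 N down at 1.96 m → arm 1.96 m, τ = 57.04 × 1.96 = 111.8 N·m clockwise.
Total clockwise load moment = 854.5 N·m.
The cable tension T acts at 2.58 m; only its component perpendicular to the boom, T sinθ, produces torque. sinθ = h/√(h²+d²) = 3.91/√(3.91²+2.58²) = 0.8347.
Setting net torque to zero: T × 2.58 × 0.8347 = 854.5 → T = 854.5 / 2.154 = 397 N.

T ≈ 397 N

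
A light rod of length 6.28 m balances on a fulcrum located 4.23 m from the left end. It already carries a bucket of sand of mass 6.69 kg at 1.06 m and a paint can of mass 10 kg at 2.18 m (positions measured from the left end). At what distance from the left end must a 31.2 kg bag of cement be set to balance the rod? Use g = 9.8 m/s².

Choose the fulcrum (at 4.23 m from the left end) as the axis so the support reaction has zero arm there.
Bucket of sand: 6.69 × 9.8 = 65.56 N down at 1.06 m → arm 3.17 m, τ = 65.56 × 3.17 = 207.8 N·m counterclockwise.
Paint can: 10 × 9.8 = 98 N down at 2.18 m → arm 2.05 m, τ = 98 × 2.05 = 200.9 N·m counterclockwise.
Net moment of existing loads = 408.7 N·m counterclockwise.
The bag of cement weighs 31.2 × 9.8 = 305.8 N and must supply an equal clockwise moment, so its lever arm about the fulcrum is 408.7 / 305.8 = 1.34 m.
That puts it at 4.23 + 1.34 = 5.57 m from the left end.

x ≈ 5.57 m from the left end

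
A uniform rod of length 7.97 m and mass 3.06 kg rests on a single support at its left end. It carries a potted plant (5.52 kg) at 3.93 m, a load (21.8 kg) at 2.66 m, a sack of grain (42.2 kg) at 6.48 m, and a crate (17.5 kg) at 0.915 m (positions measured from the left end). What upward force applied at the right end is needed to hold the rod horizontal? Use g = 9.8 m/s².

Sum moments about the left end (the unknown pivot reaction has zero arm there).
Beam weight: 3.06 × 9.8 = 29.99 N down at 3.985 m → arm 3.985 m, τ = 29.99 × 3.985 = 119.5 N·m clockwise.
Potted plant: 5.52 × 9.8 = 54.1 N down at 3.93 m → arm 3.93 m, τ = 54.1 × 3.93 = 212.6 N·m clockwise.
Load: 21.8 × 9.8 = 213.6 N down at 2.66 m → arm 2.66 m, τ = 213.6 × 2.66 = 568.2 N·m clockwise.
Sack of grain: 42.2 × 9.8 = 413.6 N down at 6.48 m → arm 6.48 m, τ = 413.6 × 6.48 = 2680 N·m clockwise.
Crate: 17.5 × 9.8 = 171.5 N down at 0.915 m → arm 0.915 m, τ = 171.5 × 0.915 = 156.9 N·m clockwise.
Net moment of the loads = 3737 N·m clockwise.
The upward force F acts at the right end, arm 7.97 m, giving F × 7.97 counterclockwise.
Setting net torque to zero: F × 7.97 = 3737 → F = 3737 / 7.97 = 469 N.

F ≈ 469 N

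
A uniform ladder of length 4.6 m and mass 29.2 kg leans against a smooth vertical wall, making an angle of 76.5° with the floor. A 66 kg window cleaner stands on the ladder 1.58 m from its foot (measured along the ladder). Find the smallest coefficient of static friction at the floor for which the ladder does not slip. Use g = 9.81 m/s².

Choose the foot of the ladder as the axis so the floor normal and friction both act there and drop out.
Ladder weight 29.2×9.81 = 286.5 N acts at 2.3 m along the ladder; its horizontal arm is 2.3·cos76.5° = 0.5369 m → τ = 153.8 N·m clockwise.
Window cleaner: 66×9.81 = 647.5 N at 1.58 m → arm 0.3688 m → τ = 238.8 N·m clockwise.
Wall normal N acts horizontally at the top; its moment arm is the height L sinθ = 4.6·sin76.5° = 4.473 m, counterclockwise.
Balancing moments: N × 4.473 = 392.6, giving N = 87.77 N.
ΣFx = 0 ⇒ f = N_wall = 87.77 N. ΣFy = 0 ⇒ N_floor = 934 N.
μ_min = f / N_floor = 87.77 / 934 = 0.094.

μ_min ≈ 0.094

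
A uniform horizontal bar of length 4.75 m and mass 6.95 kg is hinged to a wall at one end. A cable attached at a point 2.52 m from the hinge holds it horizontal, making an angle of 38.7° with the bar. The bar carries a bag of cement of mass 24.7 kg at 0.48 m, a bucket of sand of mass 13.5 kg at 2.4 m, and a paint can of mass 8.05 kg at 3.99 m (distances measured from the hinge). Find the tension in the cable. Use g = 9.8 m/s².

About the hinge:
Beam weight: 6.95 × 9.8 = 68.11 N down at 2.375 m → arm 2.375 m, τ = 68.11 × 2.375 = 161.8 N·m clockwise.
Bag of cement: 24.7 × 9.8 = 242.1 N down at 0.48 m → arm 0.48 m, τ = 242.1 × 0.48 = 116.2 N·m clockwise.
Bucket of sand: 13.5 × 9.8 = 132.3 N down at 2.4 m → arm 2.4 m, τ = 132.3 × 2.4 = 317.5 N·m clockwise.
Paint can: 8.05 × 9.8 = 78.89 N down at 3.99 m → arm 3.99 m, τ = 78.89 × 3.99 = 314.8 N·m clockwise.
Total clockwise load moment = 910.3 N·m.
The cable tension T acts at 2.52 m; only its component perpendicular to the bar, T sinθ, produces torque. sin 38.7° = 0.6252.
Balancing moments: T × 2.52 × 0.6252 = 910.3, giving T = 910.3 / 1.576 = 578 N.

T ≈ 578 N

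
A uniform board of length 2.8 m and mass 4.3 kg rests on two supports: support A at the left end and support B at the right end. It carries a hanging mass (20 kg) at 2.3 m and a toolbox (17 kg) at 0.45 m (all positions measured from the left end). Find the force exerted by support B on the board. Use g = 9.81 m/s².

Choose support A as the axis so its reaction then has zero moment arm.
Beam weight: 4.3 × 9.81 = 42.18 N down at 1.4 m → arm 1.4 m, τ = 42.18 × 1.4 = 59.05 N·m clockwise.
Hanging mass: 20 × 9.81 = 196.2 N down at 2.3 m → arm 2.3 m, τ = 196.2 × 2.3 = 451.3 N·m clockwise.
Toolbox: 17 × 9.81 = 166.8 N down at 0.45 m → arm 0.45 m, τ = 166.8 × 0.45 = 75.06 N·m clockwise.
Net load moment about support A = 585.4 N·m clockwise.
Reaction R at support B is upward at 2.8 m, arm 2.8 m → moment R × 2.8 counterclockwise.
Στ = 0 ⇒ R × 2.8 = 585.4 ⇒ R = 209 N.

R_B ≈ 209 N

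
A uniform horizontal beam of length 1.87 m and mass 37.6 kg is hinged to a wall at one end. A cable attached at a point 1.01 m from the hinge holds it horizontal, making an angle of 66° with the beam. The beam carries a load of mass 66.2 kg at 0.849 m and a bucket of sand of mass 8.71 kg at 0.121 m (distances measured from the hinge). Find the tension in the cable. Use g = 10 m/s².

T ≈ 1000 N

Take moments about the hinge.
Beam weight: 37.6 × 10 = 376 N down at 0.935 m → arm 0.935 m, τ = 376 × 0.935 = 351.6 N·m clockwise.
Load: 66.2 × 10 = 662 N down at 0.849 m → arm 0.849 m, τ = 662 × 0.849 = 562 N·m clockwise.
Bucket of sand: 8.71 × 10 = 87.1 N down at 0.121 m → arm 0.121 m, τ = 87.1 × 0.121 = 10.54 N·m clockwise.
Total clockwise load moment = 924.1 N·m.
The cable tension T acts at 1.01 m; only its component perpendicular to the beam, T sinθ, produces torque. sin 66° = 0.9135.
For rotational equilibrium, T × 1.01 × 0.9135 = 924.1, so T = 924.1 / 0.9226 = 1000 N.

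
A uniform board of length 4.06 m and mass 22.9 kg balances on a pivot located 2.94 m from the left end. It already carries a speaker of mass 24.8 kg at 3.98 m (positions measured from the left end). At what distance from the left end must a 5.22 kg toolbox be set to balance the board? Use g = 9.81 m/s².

About the pivot (at 2.94 m from the left end):
Beam weight: 22.9 × 9.81 = 224.6 N down at 2.03 m → arm 0.91 m, τ = 224.6 × 0.91 = 204.4 N·m counterclockwise.
Speaker: 24.8 × 9.81 = 243.3 N down at 3.98 m → arm 1.04 m, τ = 243.3 × 1.04 = 253 N·m clockwise.
Net moment of existing loads = 48.6 N·m clockwise.
The toolbox weighs 5.22 × 9.81 = 51.21 N and must supply an equal counterclockwise moment, so its lever arm about the pivot is 48.6 / 51.21 = 0.949 m.
That puts it at 2.94 − 0.949 = 1.99 m from the left end.

x ≈ 1.99 m from the left end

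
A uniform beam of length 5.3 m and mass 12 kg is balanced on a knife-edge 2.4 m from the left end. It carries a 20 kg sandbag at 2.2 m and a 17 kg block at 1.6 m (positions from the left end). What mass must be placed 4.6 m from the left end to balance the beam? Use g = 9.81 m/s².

m ≈ 6.64 kg

Taking torques about the knife-edge (at 2.4 m from the left end):
Beam weight: 12 × 9.81 = 117.7 N down at 2.65 m → arm 0.25 m, τ = 117.7 × 0.25 = 29.43 N·m clockwise.
Sandbag: 20 × 9.81 = 196.2 N down at 2.2 m → arm 0.2 m, τ = 196.2 × 0.2 = 39.24 N·m counterclockwise.
Block: 17 × 9.81 = 166.8 N down at 1.6 m → arm 0.8 m, τ = 166.8 × 0.8 = 133.4 N·m counterclockwise.
Net moment of known loads = 143.2 N·m counterclockwise.
An unknown mass m at 4.6 m has arm 2.2 m; its moment is m·g·2.2 clockwise.
Setting net torque to zero: m × 9.81 × 2.2 = 143.2 → m = 143.2 / (9.81 × 2.2) = 6.64 kg.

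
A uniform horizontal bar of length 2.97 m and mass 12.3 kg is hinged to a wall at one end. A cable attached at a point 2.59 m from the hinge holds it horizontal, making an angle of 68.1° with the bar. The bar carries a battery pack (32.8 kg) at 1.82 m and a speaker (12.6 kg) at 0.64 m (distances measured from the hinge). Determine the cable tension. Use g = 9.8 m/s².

T ≈ 351 N

Taking torques about the hinge:
Beam weight: 12.3 × 9.8 = 120.5 N down at 1.485 m → arm 1.485 m, τ = 120.5 × 1.485 = 178.9 N·m clockwise.
Battery pack: 32.8 × 9.8 = 321.4 N down at 1.82 m → arm 1.82 m, τ = 321.4 × 1.82 = 584.9 N·m clockwise.
Speaker: 12.6 × 9.8 = 123.5 N down at 0.64 m → arm 0.64 m, τ = 123.5 × 0.64 = 79.04 N·m clockwise.
Total clockwise load moment = 842.8 N·m.
The cable tension T acts at 2.59 m; only its component perpendicular to the bar, T sinθ, produces torque. sin 68.1° = 0.9278.
For rotational equilibrium, T × 2.59 × 0.9278 = 842.8, so T = 842.8 / 2.403 = 351 N.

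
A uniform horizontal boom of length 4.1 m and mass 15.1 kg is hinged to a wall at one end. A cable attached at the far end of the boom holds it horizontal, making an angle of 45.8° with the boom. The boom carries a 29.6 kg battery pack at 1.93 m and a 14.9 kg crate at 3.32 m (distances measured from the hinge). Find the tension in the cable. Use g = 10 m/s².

Sum moments about the hinge (the unknown hinge reaction has zero arm there).
Beam weight: 15.1 × 10 = 151 N down at 2.05 m → arm 2.05 m, τ = 151 × 2.05 = 309.5 N·m clockwise.
Battery pack: 29.6 × 10 = 296 N down at 1.93 m → arm 1.93 m, τ = 296 × 1.93 = 571.3 N·m clockwise.
Crate: 14.9 × 10 = 149 N down at 3.32 m → arm 3.32 m, τ = 149 × 3.32 = 494.7 N·m clockwise.
Total clockwise load moment = 1376 N·m.
The cable tension T acts at 4.1 m; only its component perpendicular to the boom, T sinθ, produces torque. sin 45.8° = 0.7169.
Στ = 0 ⇒ T × 4.1 × 0.7169 = 1376 ⇒ T = 1376 / 2.939 = 468 N.

T ≈ 468 N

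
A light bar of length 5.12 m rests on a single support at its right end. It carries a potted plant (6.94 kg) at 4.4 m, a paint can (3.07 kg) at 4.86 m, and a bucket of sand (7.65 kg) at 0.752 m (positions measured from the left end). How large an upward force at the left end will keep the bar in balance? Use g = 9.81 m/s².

About the right end:
Potted plant: 6.94 × 9.81 = 68.08 N down at 4.4 m → arm 0.72 m, τ = 68.08 × 0.72 = 49.02 N·m counterclockwise.
Paint can: 3.07 × 9.81 = 30.12 N down at 4.86 m → arm 0.26 m, τ = 30.12 × 0.26 = 7.831 N·m counterclockwise.
Bucket of sand: 7.65 × 9.81 = 75.05 N down at 0.752 m → arm 4.368 m, τ = 75.05 × 4.368 = 327.8 N·m counterclockwise.
Net moment of the loads = 384.7 N·m counterclockwise.
The upward force F acts at the left end, arm 5.12 m, giving F × 5.12 clockwise.
Balancing moments: F × 5.12 = 384.7, giving F = 384.7 / 5.12 = 75.1 N.

F ≈ 75.1 N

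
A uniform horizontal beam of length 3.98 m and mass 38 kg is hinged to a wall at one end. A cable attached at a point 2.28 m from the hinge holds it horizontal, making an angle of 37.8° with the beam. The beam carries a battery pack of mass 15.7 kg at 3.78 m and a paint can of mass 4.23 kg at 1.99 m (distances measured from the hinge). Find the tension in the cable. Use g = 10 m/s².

Taking torques about the hinge:
Beam weight: 38 × 10 = 380 N down at 1.99 m → arm 1.99 m, τ = 380 × 1.99 = 756.2 N·m clockwise.
Battery pack: 15.7 × 10 = 157 N down at 3.78 m → arm 3.78 m, τ = 157 × 3.78 = 593.5 N·m clockwise.
Paint can: 4.23 × 10 = 42.3 N down at 1.99 m → arm 1.99 m, τ = 42.3 × 1.99 = 84.18 N·m clockwise.
Total clockwise load moment = 1434 N·m.
The cable tension T acts at 2.28 m; only its component perpendicular to the beam, T sinθ, produces torque. sin 37.8° = 0.6129.
For rotational equilibrium, T × 2.28 × 0.6129 = 1434, so T = 1434 / 1.397 = 1030 N.

T ≈ 1030 N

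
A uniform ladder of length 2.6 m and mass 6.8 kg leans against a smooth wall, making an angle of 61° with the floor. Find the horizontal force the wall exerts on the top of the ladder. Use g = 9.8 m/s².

Choose the foot of the ladder as the axis so the floor normal and friction both act there and drop out.
Ladder weight 6.8×9.8 = 66.64 N acts at 1.3 m along the ladder; its horizontal arm is 1.3·cos61° = 0.6303 m → τ = 42 N·m clockwise.
Wall normal N acts horizontally at the top; its moment arm is the height L sinθ = 2.6·sin61° = 2.274 m, counterclockwise.
For rotational equilibrium, N × 2.274 = 42, so N = 18.5 N.

N_wall ≈ 18.5 N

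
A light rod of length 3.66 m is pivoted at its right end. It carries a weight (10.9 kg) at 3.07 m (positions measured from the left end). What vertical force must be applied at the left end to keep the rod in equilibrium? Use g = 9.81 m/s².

F ≈ 17.2 N

About the right end:
Weight: 10.9 × 9.81 = 106.9 N down at 3.07 m → arm 0.59 m, τ = 106.9 × 0.59 = 63.07 N·m counterclockwise.
Net moment of the loads = 63.07 N·m counterclockwise.
The upward force F acts at the left end, arm 3.66 m, giving F × 3.66 clockwise.
Setting net torque to zero: F × 3.66 = 63.07 → F = 63.07 / 3.66 = 17.2 N.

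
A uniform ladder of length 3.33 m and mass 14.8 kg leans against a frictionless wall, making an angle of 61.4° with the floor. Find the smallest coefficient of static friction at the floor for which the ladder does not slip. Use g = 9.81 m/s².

μ_min ≈ 0.273

Taking torques about the foot of the ladder:
Ladder weight 14.8×9.81 = 145.2 N acts at 1.665 m along the ladder; its horizontal arm is 1.665·cos61.4° = 0.797 m → τ = 115.7 N·m clockwise.
Wall normal N acts horizontally at the top; its moment arm is the height L sinθ = 3.33·sin61.4° = 2.924 m, counterclockwise.
Balancing moments: N × 2.924 = 115.7, giving N = 39.57 N.
ΣFx = 0 ⇒ f = N_wall = 39.57 N. ΣFy = 0 ⇒ N_floor = 145.2 N.
μ_min = f / N_floor = 39.57 / 145.2 = 0.273.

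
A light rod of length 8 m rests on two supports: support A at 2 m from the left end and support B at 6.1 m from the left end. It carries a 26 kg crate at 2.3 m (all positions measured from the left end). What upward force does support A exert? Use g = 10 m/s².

R_A ≈ 241 N

Take moments about support B.
Crate: 26 × 10 = 260 N down at 2.3 m → arm 3.8 m, τ = 260 × 3.8 = 988 N·m counterclockwise.
Net load moment about support B = 988 N·m counterclockwise.
Reaction R at support A is upward at 2 m, arm 4.1 m → moment R × 4.1 clockwise.
Στ = 0 ⇒ R × 4.1 = 988 ⇒ R = 241 N.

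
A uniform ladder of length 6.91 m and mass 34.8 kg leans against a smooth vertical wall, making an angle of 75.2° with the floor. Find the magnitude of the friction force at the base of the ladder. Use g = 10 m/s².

f ≈ 46 N

Taking torques about the foot of the ladder:
Ladder weight 34.8×10 = 348 N acts at 3.455 m along the ladder; its horizontal arm is 3.455·cos75.2° = 0.8826 m → τ = 307.1 N·m clockwise.
Wall normal N acts horizontally at the top; its moment arm is the height L sinθ = 6.91·sin75.2° = 6.681 m, counterclockwise.
Balancing moments: N × 6.681 = 307.1, giving N = 46 N.
ΣFx = 0: friction at the foot balances the wall's push, so f = N_wall = 46 N.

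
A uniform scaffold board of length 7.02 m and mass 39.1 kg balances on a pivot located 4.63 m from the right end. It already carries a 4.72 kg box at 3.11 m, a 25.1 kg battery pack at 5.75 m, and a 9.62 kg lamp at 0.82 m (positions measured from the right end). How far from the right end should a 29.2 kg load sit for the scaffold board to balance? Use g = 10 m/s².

x ≈ 6.67 m from the right end

Taking torques about the pivot (at 4.63 m from the right end):
Beam weight: 39.1 × 10 = 391 N down at 3.51 m → arm 1.12 m, τ = 391 × 1.12 = 437.9 N·m clockwise.
Box: 4.72 × 10 = 47.2 N down at 3.11 m → arm 1.52 m, τ = 47.2 × 1.52 = 71.74 N·m clockwise.
Battery pack: 25.1 × 10 = 251 N down at 5.75 m → arm 1.12 m, τ = 251 × 1.12 = 281.1 N·m counterclockwise.
Lamp: 9.62 × 10 = 96.2 N down at 0.82 m → arm 3.81 m, τ = 96.2 × 3.81 = 366.5 N·m clockwise.
Net moment of existing loads = 595 N·m clockwise.
The load weighs 29.2 × 10 = 292 N and must supply an equal counterclockwise moment, so its lever arm about the pivot is 595 / 292 = 2.04 m.
That puts it at 4.63 + 2.04 = 6.67 m from the right end.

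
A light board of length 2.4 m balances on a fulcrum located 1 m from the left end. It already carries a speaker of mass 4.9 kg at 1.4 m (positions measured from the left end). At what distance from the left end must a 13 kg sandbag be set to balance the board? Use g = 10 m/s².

x ≈ 0.849 m from the left end

Choose the fulcrum (at 1 m from the left end) as the axis so the support reaction has zero arm there.
Speaker: 4.9 × 10 = 49 N down at 1.4 m → arm 0.4 m, τ = 49 × 0.4 = 19.6 N·m clockwise.
Net moment of existing loads = 19.6 N·m clockwise.
The sandbag weighs 13 × 10 = 130 N and must supply an equal counterclockwise moment, so its lever arm about the fulcrum is 19.6 / 130 = 0.151 m.
That puts it at 1 − 0.151 = 0.849 m from the left end.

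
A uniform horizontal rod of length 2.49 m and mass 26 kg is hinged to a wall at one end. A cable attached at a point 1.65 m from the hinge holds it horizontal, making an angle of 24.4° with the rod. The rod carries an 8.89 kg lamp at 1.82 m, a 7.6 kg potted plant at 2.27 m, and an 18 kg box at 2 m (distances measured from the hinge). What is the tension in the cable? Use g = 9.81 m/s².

About the hinge:
Beam weight: 26 × 9.81 = 255.1 N down at 1.245 m → arm 1.245 m, τ = 255.1 × 1.245 = 317.6 N·m clockwise.
Lamp: 8.89 × 9.81 = 87.21 N down at 1.82 m → arm 1.82 m, τ = 87.21 × 1.82 = 158.7 N·m clockwise.
Potted plant: 7.6 × 9.81 = 74.56 N down at 2.27 m → arm 2.27 m, τ = 74.56 × 2.27 = 169.3 N·m clockwise.
Box: 18 × 9.81 = 176.6 N down at 2 m → arm 2 m, τ = 176.6 × 2 = 353.2 N·m clockwise.
Total clockwise load moment = 998.8 N·m.
The cable tension T acts at 1.65 m; only its component perpendicular to the rod, T sinθ, produces torque. sin 24.4° = 0.4131.
Balancing moments: T × 1.65 × 0.4131 = 998.8, giving T = 998.8 / 0.6816 = 1470 N.

T ≈ 1470 N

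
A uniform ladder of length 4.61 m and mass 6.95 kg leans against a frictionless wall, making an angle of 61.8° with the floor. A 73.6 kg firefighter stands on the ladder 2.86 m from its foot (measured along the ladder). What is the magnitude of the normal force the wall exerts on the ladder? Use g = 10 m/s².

Taking torques about the foot of the ladder:
Ladder weight 6.95×10 = 69.5 N acts at 2.305 m along the ladder; its horizontal arm is 2.305·cos61.8° = 1.089 m → τ = 75.69 N·m clockwise.
Firefighter: 73.6×10 = 736 N at 2.86 m → arm 1.351 m → τ = 994.3 N·m clockwise.
Wall normal N acts horizontally at the top; its moment arm is the height L sinθ = 4.61·sin61.8° = 4.063 m, counterclockwise.
Στ = 0 ⇒ N × 4.063 = 1070 ⇒ N = 263 N.

N_wall ≈ 263 N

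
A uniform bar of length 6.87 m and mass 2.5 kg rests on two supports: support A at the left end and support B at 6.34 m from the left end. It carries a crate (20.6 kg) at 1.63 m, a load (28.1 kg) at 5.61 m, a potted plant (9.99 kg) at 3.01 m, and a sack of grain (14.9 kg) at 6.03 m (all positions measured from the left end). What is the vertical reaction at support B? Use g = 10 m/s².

R_B ≈ 504 N

Taking torques about support A:
Beam weight: 2.5 × 10 = 25 N down at 3.435 m → arm 3.435 m, τ = 25 × 3.435 = 85.88 N·m clockwise.
Crate: 20.6 × 10 = 206 N down at 1.63 m → arm 1.63 m, τ = 206 × 1.63 = 335.8 N·m clockwise.
Load: 28.1 × 10 = 281 N down at 5.61 m → arm 5.61 m, τ = 281 × 5.61 = 1576 N·m clockwise.
Potted plant: 9.99 × 10 = 99.9 N down at 3.01 m → arm 3.01 m, τ = 99.9 × 3.01 = 300.7 N·m clockwise.
Sack of grain: 14.9 × 10 = 149 N down at 6.03 m → arm 6.03 m, τ = 149 × 6.03 = 898.5 N·m clockwise.
Net load moment about support A = 3197 N·m clockwise.
Reaction R at support B is upward at 6.34 m, arm 6.34 m → moment R × 6.34 counterclockwise.
Setting net torque to zero: R × 6.34 = 3197 → R = 504 N.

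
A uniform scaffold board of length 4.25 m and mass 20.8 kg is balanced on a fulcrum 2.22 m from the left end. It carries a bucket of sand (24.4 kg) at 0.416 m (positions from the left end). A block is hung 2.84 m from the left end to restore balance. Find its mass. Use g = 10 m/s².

m ≈ 74.2 kg

About the fulcrum (at 2.22 m from the left end):
Beam weight: 20.8 × 10 = 208 N down at 2.125 m → arm 0.095 m, τ = 208 × 0.095 = 19.76 N·m counterclockwise.
Bucket of sand: 24.4 × 10 = 244 N down at 0.416 m → arm 1.804 m, τ = 244 × 1.804 = 440.2 N·m counterclockwise.
Net moment of known loads = 460 N·m counterclockwise.
An unknown mass m at 2.84 m has arm 0.62 m; its moment is m·g·0.62 clockwise.
For rotational equilibrium, m × 10 × 0.62 = 460, so m = 460 / (10 × 0.62) = 74.2 kg.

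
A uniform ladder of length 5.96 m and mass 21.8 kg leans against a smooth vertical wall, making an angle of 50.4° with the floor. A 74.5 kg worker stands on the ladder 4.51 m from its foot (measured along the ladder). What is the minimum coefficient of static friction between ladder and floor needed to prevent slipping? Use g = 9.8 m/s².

Sum moments about the foot of the ladder (the floor normal and friction both act there and drop out).
Ladder weight 21.8×9.8 = 213.6 N acts at 2.98 m along the ladder; its horizontal arm is 2.98·cos50.4° = 1.9 m → τ = 405.8 N·m clockwise.
Worker: 74.5×9.8 = 730.1 N at 4.51 m → arm 2.875 m → τ = 2099 N·m clockwise.
Wall normal N acts horizontally at the top; its moment arm is the height L sinθ = 5.96·sin50.4° = 4.592 m, counterclockwise.
Setting net torque to zero: N × 4.592 = 2505 → N = 545.5 N.
ΣFx = 0 ⇒ f = N_wall = 545.5 N. ΣFy = 0 ⇒ N_floor = 943.7 N.
μ_min = f / N_floor = 545.5 / 943.7 = 0.578.

μ_min ≈ 0.578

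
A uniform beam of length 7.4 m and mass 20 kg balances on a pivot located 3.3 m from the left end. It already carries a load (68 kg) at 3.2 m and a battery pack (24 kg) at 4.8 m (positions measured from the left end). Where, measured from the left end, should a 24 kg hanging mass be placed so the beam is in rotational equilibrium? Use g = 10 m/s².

x ≈ 1.75 m from the left end

Choose the pivot (at 3.3 m from the left end) as the axis so the support reaction has zero arm there.
Beam weight: 20 × 10 = 200 N down at 3.7 m → arm 0.4 m, τ = 200 × 0.4 = 80 N·m clockwise.
Load: 68 × 10 = 680 N down at 3.2 m → arm 0.1 m, τ = 680 × 0.1 = 68 N·m counterclockwise.
Battery pack: 24 × 10 = 240 N down at 4.8 m → arm 1.5 m, τ = 240 × 1.5 = 360 N·m clockwise.
Net moment of existing loads = 372 N·m clockwise.
The hanging mass weighs 24 × 10 = 240 N and must supply an equal counterclockwise moment, so its lever arm about the pivot is 372 / 240 = 1.55 m.
That puts it at 3.3 − 1.55 = 1.75 m from the left end.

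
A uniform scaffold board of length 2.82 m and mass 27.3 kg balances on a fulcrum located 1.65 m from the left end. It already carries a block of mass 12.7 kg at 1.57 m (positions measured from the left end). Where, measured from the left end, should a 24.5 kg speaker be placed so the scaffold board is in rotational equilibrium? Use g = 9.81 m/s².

Take moments about the fulcrum (at 1.65 m from the left end).
Beam weight: 27.3 × 9.81 = 267.8 N down at 1.41 m → arm 0.24 m, τ = 267.8 × 0.24 = 64.27 N·m counterclockwise.
Block: 12.7 × 9.81 = 124.6 N down at 1.57 m → arm 0.08 m, τ = 124.6 × 0.08 = 9.968 N·m counterclockwise.
Net moment of existing loads = 74.24 N·m counterclockwise.
The speaker weighs 24.5 × 9.81 = 240.3 N and must supply an equal clockwise moment, so its lever arm about the fulcrum is 74.24 / 240.3 = 0.309 m.
That puts it at 1.65 + 0.309 = 1.96 m from the left end.

x ≈ 1.96 m from the left end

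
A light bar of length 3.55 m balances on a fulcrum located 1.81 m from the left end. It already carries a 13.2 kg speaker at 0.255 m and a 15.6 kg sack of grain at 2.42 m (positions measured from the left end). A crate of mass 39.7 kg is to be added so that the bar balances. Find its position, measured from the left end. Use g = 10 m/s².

About the fulcrum (at 1.81 m from the left end):
Speaker: 13.2 × 10 = 132 N down at 0.255 m → arm 1.555 m, τ = 132 × 1.555 = 205.3 N·m counterclockwise.
Sack of grain: 15.6 × 10 = 156 N down at 2.42 m → arm 0.61 m, τ = 156 × 0.61 = 95.16 N·m clockwise.
Net moment of existing loads = 110.1 N·m counterclockwise.
The crate weighs 39.7 × 10 = 397 N and must supply an equal clockwise moment, so its lever arm about the fulcrum is 110.1 / 397 = 0.277 m.
That puts it at 1.81 + 0.277 = 2.09 m from the left end.

x ≈ 2.09 m from the left end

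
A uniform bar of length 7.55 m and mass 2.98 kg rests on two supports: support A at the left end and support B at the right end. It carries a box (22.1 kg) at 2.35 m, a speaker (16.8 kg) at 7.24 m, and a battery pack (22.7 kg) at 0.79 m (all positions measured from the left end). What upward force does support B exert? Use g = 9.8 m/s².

R_B ≈ 263 N

Taking torques about support A:
Beam weight: 2.98 × 9.8 = 29.2 N down at 3.775 m → arm 3.775 m, τ = 29.2 × 3.775 = 110.2 N·m clockwise.
Box: 22.1 × 9.8 = 216.6 N down at 2.35 m → arm 2.35 m, τ = 216.6 × 2.35 = 509 N·m clockwise.
Speaker: 16.8 × 9.8 = 164.6 N down at 7.24 m → arm 7.24 m, τ = 164.6 × 7.24 = 1192 N·m clockwise.
Battery pack: 22.7 × 9.8 = 222.5 N down at 0.79 m → arm 0.79 m, τ = 222.5 × 0.79 = 175.8 N·m clockwise.
Net load moment about support A = 1987 N·m clockwise.
Reaction R at support B is upward at 7.55 m, arm 7.55 m → moment R × 7.55 counterclockwise.
Setting net torque to zero: R × 7.55 = 1987 → R = 263 N.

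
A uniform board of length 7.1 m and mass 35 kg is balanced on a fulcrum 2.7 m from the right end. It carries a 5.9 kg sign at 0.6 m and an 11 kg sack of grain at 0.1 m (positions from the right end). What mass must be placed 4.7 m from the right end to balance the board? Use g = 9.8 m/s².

Choose the fulcrum (at 2.7 m from the right end) as the axis so the support reaction has zero arm there.
Beam weight: 35 × 9.8 = 343 N down at 3.55 m → arm 0.85 m, τ = 343 × 0.85 = 291.6 N·m counterclockwise.
Sign: 5.9 × 9.8 = 57.82 N down at 0.6 m → arm 2.1 m, τ = 57.82 × 2.1 = 121.4 N·m clockwise.
Sack of grain: 11 × 9.8 = 107.8 N down at 0.1 m → arm 2.6 m, τ = 107.8 × 2.6 = 280.3 N·m clockwise.
Net moment of known loads = 110.1 N·m clockwise.
An unknown mass m at 4.7 m has arm 2 m; its moment is m·g·2 counterclockwise.
Στ = 0 ⇒ m × 9.8 × 2 = 110.1 ⇒ m = 110.1 / (9.8 × 2) = 5.62 kg.

m ≈ 5.62 kg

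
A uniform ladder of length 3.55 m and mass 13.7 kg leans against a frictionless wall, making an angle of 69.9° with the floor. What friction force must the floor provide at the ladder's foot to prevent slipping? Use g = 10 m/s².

About the foot of the ladder:
Ladder weight 13.7×10 = 137 N acts at 1.775 m along the ladder; its horizontal arm is 1.775·cos69.9° = 0.61 m → τ = 83.57 N·m clockwise.
Wall normal N acts horizontally at the top; its moment arm is the height L sinθ = 3.55·sin69.9° = 3.334 m, counterclockwise.
Balancing moments: N × 3.334 = 83.57, giving N = 25.1 N.
ΣFx = 0: friction at the foot balances the wall's push, so f = N_wall = 25.1 N.

f ≈ 25.1 N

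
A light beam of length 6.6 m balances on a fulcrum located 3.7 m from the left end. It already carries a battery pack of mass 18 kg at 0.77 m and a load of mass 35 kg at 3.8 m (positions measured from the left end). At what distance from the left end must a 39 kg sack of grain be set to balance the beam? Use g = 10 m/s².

x ≈ 4.96 m from the left end

Choose the fulcrum (at 3.7 m from the left end) as the axis so the support reaction has zero arm there.
Battery pack: 18 × 10 = 180 N down at 0.77 m → arm 2.93 m, τ = 180 × 2.93 = 527.4 N·m counterclockwise.
Load: 35 × 10 = 350 N down at 3.8 m → arm 0.1 m, τ = 350 × 0.1 = 35 N·m clockwise.
Net moment of existing loads = 492.4 N·m counterclockwise.
The sack of grain weighs 39 × 10 = 390 N and must supply an equal clockwise moment, so its lever arm about the fulcrum is 492.4 / 390 = 1.26 m.
That puts it at 3.7 + 1.26 = 4.96 m from the left end.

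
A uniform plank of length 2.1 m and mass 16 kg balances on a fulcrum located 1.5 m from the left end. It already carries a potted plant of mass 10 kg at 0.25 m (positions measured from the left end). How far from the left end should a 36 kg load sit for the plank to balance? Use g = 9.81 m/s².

x ≈ 2.05 m from the left end

Choose the fulcrum (at 1.5 m from the left end) as the axis so the support reaction has zero arm there.
Beam weight: 16 × 9.81 = 157 N down at 1.05 m → arm 0.45 m, τ = 157 × 0.45 = 70.65 N·m counterclockwise.
Potted plant: 10 × 9.81 = 98.1 N down at 0.25 m → arm 1.25 m, τ = 98.1 × 1.25 = 122.6 N·m counterclockwise.
Net moment of existing loads = 193.2 N·m counterclockwise.
The load weighs 36 × 9.81 = 353.2 N and must supply an equal clockwise moment, so its lever arm about the fulcrum is 193.2 / 353.2 = 0.547 m.
That puts it at 1.5 + 0.547 = 2.05 m from the left end.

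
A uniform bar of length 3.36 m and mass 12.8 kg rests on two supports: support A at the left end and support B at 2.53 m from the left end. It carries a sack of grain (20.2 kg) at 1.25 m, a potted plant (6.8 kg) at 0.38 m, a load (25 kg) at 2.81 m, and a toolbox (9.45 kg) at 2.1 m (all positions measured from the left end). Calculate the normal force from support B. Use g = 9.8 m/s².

Taking torques about support A:
Beam weight: 12.8 × 9.8 = 125.4 N down at 1.68 m → arm 1.68 m, τ = 125.4 × 1.68 = 210.7 N·m clockwise.
Sack of grain: 20.2 × 9.8 = 198 N down at 1.25 m → arm 1.25 m, τ = 198 × 1.25 = 247.5 N·m clockwise.
Potted plant: 6.8 × 9.8 = 66.64 N down at 0.38 m → arm 0.38 m, τ = 66.64 × 0.38 = 25.32 N·m clockwise.
Load: 25 × 9.8 = 245 N down at 2.81 m → arm 2.81 m, τ = 245 × 2.81 = 688.5 N·m clockwise.
Toolbox: 9.45 × 9.8 = 92.61 N down at 2.1 m → arm 2.1 m, τ = 92.61 × 2.1 = 194.5 N·m clockwise.
Net load moment about support A = 1367 N·m clockwise.
Reaction R at support B is upward at 2.53 m, arm 2.53 m → moment R × 2.53 counterclockwise.
Setting net torque to zero: R × 2.53 = 1367 → R = 540 N.

R_B ≈ 540 N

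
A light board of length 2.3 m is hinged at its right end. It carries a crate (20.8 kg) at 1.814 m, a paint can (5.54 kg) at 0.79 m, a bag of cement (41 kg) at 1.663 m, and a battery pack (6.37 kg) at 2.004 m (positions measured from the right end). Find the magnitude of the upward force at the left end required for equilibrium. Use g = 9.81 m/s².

F ≈ 525 N

Sum moments about the right end (the unknown pivot reaction has zero arm there).
Crate: 20.8 × 9.81 = 204 N down at 1.814 m → arm 1.814 m, τ = 204 × 1.814 = 370.1 N·m counterclockwise.
Paint can: 5.54 × 9.81 = 54.35 N down at 0.79 m → arm 0.79 m, τ = 54.35 × 0.79 = 42.94 N·m counterclockwise.
Bag of cement: 41 × 9.81 = 402.2 N down at 1.663 m → arm 1.663 m, τ = 402.2 × 1.663 = 668.9 N·m counterclockwise.
Battery pack: 6.37 × 9.81 = 62.49 N down at 2.004 m → arm 2.004 m, τ = 62.49 × 2.004 = 125.2 N·m counterclockwise.
Net moment of the loads = 1207 N·m counterclockwise.
The upward force F acts at the left end, arm 2.3 m, giving F × 2.3 clockwise.
Setting net torque to zero: F × 2.3 = 1207 → F = 1207 / 2.3 = 525 N.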